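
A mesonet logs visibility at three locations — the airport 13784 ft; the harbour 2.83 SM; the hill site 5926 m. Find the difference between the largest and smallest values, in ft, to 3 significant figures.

the harbour: 2.83 SM = 14942.40 ft.
the hill site: 5926 m = 19442.26 ft.
Spread: 19442.26 − 13784.00 = 5660 ft.

5660 ft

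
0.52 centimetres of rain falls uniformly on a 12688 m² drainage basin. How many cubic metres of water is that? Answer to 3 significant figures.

Depth: 0.52 cm × 10 = 5.2 mm.
1 mm over 1 m² is 1 L, so volume = 5.2 × 12688 = 65977.6 L = 66.0 m³.

66.0 cubic metres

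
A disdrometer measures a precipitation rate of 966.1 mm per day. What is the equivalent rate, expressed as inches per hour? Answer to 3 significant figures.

1.58 in/hour

966.1 mm/day × 0.0393701 in/mm × 0.0416667 day/hour = 1.58 in/hour.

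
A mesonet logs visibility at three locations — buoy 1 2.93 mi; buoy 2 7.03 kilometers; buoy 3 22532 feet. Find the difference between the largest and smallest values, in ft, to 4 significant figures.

buoy 1: 2.93 SM = 15470.40 ft.
buoy 2: 7.03 km = 23064.30 ft.
Spread: 23064.30 − 15470.40 = 7594 ft.

7594 ft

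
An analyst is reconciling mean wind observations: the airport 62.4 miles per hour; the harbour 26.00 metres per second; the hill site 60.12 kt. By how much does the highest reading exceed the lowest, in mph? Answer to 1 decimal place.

11.0 mph

the harbour: 26.00 m/s = 58.160 mph.
the hill site: 60.12 kt = 69.185 mph.
Spread: 69.185 − 58.160 = 11.0 mph.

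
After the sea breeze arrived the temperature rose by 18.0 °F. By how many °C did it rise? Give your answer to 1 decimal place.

10.0 °C

A change of 1 °C equals a change of 1.8 °F: Δ°C = 18.0 × 0.5556 = 10.0 °C.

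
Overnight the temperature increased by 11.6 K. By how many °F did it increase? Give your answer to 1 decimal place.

20.9 °F

For a temperature change the 32° offset cancels: Δ°F = 11.6 × 1.8 = 20.9 °F.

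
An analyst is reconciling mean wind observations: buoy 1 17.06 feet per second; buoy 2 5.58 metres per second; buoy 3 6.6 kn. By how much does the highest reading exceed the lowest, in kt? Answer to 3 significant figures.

buoy 1: 17.06 ft/s = 10.1078 kt.
buoy 2: 5.58 m/s = 10.8467 kt.
Spread: 10.8467 − 6.6000 = 4.25 kt.

4.25 kt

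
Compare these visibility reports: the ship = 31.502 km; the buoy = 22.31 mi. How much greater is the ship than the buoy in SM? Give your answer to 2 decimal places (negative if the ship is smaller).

the ship: 31.502 km = 19.5744 SM.
Difference: 19.5744 − 22.3100 = -2.74 SM.

-2.74 SM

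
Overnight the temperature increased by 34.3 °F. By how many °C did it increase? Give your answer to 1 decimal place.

19.1 °C

For a temperature change the 32° offset cancels: Δ°C = 34.3 × 0.5556 = 19.1 °C.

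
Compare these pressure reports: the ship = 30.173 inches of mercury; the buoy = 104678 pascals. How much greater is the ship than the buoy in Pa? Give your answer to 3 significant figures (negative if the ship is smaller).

-2500 Pa

the ship: 30.173 inHg = 102177.52 Pa.
Difference: 102177.52 − 104678.00 = -2500 Pa.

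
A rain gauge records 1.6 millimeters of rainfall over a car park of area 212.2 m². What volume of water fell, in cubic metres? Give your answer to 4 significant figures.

1 mm over 1 m² is 1 L, so volume = 1.6 × 212.2 = 339.52 L = 0.3395 m³.

0.3395 cubic metres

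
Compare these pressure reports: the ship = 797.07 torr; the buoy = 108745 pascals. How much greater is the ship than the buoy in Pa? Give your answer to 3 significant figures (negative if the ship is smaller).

the ship: 797.07 mmHg = 106267.28 Pa.
Difference: 106267.28 − 108745.00 = -2480 Pa.

-2480 Pa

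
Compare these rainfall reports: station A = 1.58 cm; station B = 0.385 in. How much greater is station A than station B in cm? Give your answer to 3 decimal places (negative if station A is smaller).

0.602 cm

station B: 0.385 in = 0.97790 cm.
Difference: 1.58000 − 0.97790 = 0.602 cm.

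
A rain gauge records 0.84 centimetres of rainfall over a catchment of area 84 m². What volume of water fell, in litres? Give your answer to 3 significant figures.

706 litres

Depth: 0.84 cm × 10 = 8.4 mm.
1 mm over 1 m² is 1 L, so volume = 8.4 × 84 = 705.6 L ≈ 706 L.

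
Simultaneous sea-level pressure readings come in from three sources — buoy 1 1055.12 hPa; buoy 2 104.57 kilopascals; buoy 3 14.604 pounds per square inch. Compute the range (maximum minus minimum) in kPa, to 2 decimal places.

buoy 1: 1055.12 hPa = 105.5120 kPa.
buoy 3: 14.604 psi = 100.6910 kPa.
Spread: 105.5120 − 100.6910 = 4.82 kPa.

4.82 kPa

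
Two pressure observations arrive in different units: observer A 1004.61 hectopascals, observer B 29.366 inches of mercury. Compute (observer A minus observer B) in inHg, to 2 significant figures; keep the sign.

0.30 inHg

observer A: 1004.61 hPa = 29.6661 inHg.
Difference: 29.6661 − 29.3660 = 0.30 inHg.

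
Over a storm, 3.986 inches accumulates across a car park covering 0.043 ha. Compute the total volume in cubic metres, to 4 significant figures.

43.54 cubic metres

Depth: 3.986 in × 25.4 = 101.2444 mm.
Area: 0.043 ha = 430 m².
1 mm over 1 m² is 1 L, so volume = 101.2444 × 430 = 43535.092 L = 43.54 m³.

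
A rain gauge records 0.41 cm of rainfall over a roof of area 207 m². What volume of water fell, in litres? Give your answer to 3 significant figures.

849 litres

Depth: 0.41 cm × 10 = 4.1 mm.
1 mm over 1 m² is 1 L, so volume = 4.1 × 207 = 848.7 L ≈ 849 L.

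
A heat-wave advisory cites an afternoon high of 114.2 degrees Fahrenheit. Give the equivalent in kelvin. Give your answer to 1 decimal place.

First to °C: 45.67 °C.
Then to K: 318.8 K.

318.8 K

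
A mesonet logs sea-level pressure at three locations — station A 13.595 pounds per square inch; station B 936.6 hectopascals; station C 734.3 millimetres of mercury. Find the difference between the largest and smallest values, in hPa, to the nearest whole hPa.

station A: 13.595 psi = 937.34 hPa.
station C: 734.3 mmHg = 978.99 hPa.
Spread: 978.99 − 936.60 = 42 hPa.

42 hPa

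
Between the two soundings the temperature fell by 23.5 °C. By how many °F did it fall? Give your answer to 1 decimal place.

A change of 1 °C equals a change of 1.8 °F: Δ°F = 23.5 × 1.8 = 42.3 °F.

42.3 °F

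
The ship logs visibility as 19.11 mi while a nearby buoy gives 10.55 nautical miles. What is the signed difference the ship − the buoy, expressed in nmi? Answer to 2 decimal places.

6.06 nmi

the ship: 19.11 SM = 16.6061 nmi.
Difference: 16.6061 − 10.5500 = 6.06 nmi.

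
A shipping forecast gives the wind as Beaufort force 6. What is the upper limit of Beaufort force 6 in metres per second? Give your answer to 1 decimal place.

Beaufort 6 (strong breeze) spans 10.8–13.8 m/s.

13.8 m/s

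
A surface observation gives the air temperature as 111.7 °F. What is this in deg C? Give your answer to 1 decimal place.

44.3 °C

°C = (°F − 32) × 5/9 = (111.7 − 32) / 1.8 = 44.3 °C.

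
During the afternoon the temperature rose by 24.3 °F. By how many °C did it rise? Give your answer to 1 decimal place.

13.5 °C

For a temperature change the 32° offset cancels: Δ°C = 24.3 × 0.5556 = 13.5 °C.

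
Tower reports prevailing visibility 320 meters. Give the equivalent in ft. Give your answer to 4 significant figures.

1 m = 3.28084 ft, so 320 × 3.28084 = 1050 ft.

1050 ft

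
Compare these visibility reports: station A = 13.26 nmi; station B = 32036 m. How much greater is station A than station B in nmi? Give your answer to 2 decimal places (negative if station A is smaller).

station B: 32036 m = 17.2981 nmi.
Difference: 13.2600 − 17.2981 = -4.04 nmi.

-4.04 nmi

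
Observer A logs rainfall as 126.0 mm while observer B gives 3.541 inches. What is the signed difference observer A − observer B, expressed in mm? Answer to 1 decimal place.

observer B: 3.541 in = 89.941 mm.
Difference: 126.000 − 89.941 = 36.1 mm.

36.1 mm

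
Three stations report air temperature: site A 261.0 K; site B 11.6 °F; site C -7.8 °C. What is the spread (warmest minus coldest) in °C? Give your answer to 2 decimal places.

4.35 °C

site A: 261.0 K = -12.150 °C.
site B: 11.6 °F = -11.333 °C.
Spread: (-7.800) − (-12.150) = 4.350 °C.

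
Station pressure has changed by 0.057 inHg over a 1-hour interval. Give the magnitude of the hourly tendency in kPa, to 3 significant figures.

0.193 kPa per hour

0.057 inHg / 1 h × 3.38639 kPa/inHg = 0.193 kPa/h.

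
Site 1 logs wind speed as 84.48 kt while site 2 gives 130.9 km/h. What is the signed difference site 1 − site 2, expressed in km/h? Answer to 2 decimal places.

25.56 km/h

site 1: 84.48 kt = 156.4570 km/h.
Difference: 156.4570 − 130.9000 = 25.56 km/h.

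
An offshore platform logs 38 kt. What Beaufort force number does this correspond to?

Beaufort force 8

38 kt lies in the Beaufort 8 band (gale, 34–40 kt).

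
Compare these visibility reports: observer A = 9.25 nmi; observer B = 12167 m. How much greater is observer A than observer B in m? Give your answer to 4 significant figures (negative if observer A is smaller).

observer A: 9.25 nmi = 17131.00 m.
Difference: 17131.00 − 12167.00 = 4964 m.

4964 m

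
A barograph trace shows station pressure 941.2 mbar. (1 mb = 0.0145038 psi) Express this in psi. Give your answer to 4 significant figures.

13.65 psi

1 mb = 0.0145038 psi, so 941.2 × 0.0145038 = 13.65 psi.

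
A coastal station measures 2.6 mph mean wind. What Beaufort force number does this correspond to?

Beaufort force 1

2.6 mph = 1.2 m/s, which is Beaufort 1 (light air, 0.3–1.5 m/s).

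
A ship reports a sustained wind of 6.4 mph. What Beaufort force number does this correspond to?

Beaufort force 2

6.4 mph = 2.9 m/s, which is Beaufort 2 (light breeze, 1.6–3.3 m/s).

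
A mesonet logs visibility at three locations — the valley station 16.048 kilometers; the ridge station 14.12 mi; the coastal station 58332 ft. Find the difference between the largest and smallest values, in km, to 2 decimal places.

6.68 km

the ridge station: 14.12 SM = 22.7239 km.
the coastal station: 58332 ft = 17.7796 km.
Spread: 22.7239 − 16.0480 = 6.68 km.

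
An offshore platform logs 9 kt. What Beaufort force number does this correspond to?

9 kt lies in the Beaufort 3 band (gentle breeze, 7–10 kt).

Beaufort force 3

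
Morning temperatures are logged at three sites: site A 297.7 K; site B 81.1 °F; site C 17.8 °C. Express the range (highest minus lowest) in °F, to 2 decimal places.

site A: 297.7 K = 24.550 °C.
site B: 81.1 °F = 27.278 °C.
Spread: 27.278 − 17.800 = 9.478 °C = 17.06 °F.

17.06 °F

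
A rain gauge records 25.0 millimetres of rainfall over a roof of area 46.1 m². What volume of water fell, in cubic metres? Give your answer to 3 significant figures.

1 mm over 1 m² is 1 L, so volume = 25 × 46.1 = 1152.5 L = 1.15 m³.

1.15 cubic metres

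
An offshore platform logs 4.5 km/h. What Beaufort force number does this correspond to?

4.5 km/h = 1.2 m/s, which is Beaufort 1 (light air, 0.3–1.5 m/s).

Beaufort force 1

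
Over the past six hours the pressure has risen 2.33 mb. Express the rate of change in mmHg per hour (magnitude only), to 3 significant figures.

2.33 mb / 6 h × 0.750062 mmHg/mb = 0.291 mmHg/h.

0.291 mmHg per hour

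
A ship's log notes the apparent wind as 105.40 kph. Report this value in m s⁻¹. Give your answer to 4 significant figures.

1 km/h = 0.277778 m/s, so 105.40 × 0.277778 = 29.28 m/s.

29.28 m/s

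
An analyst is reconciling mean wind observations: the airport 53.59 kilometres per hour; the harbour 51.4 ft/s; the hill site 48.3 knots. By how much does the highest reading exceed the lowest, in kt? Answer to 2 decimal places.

19.36 kt

the airport: 53.59 km/h = 28.9363 kt.
the harbour: 51.4 ft/s = 30.4537 kt.
Spread: 48.3000 − 28.9363 = 19.36 kt.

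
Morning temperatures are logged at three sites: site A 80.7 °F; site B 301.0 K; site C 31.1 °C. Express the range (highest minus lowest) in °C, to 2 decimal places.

site A: 80.7 °F = 27.056 °C.
site B: 301.0 K = 27.850 °C.
Spread: 31.100 − 27.056 = 4.044 °C.

4.04 °C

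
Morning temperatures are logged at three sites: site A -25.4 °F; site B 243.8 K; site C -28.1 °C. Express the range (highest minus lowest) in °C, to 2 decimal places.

3.79 °C

site A: -25.4 °F = -31.889 °C.
site B: 243.8 K = -29.350 °C.
Spread: (-28.100) − (-31.889) = 3.789 °C.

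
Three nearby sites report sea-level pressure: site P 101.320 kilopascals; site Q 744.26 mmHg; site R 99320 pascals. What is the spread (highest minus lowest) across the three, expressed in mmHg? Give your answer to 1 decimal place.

15.7 mmHg

site P: 101.320 kPa = 759.962 mmHg.
site R: 99320 Pa = 744.961 mmHg.
Spread: 759.962 − 744.260 = 15.7 mmHg.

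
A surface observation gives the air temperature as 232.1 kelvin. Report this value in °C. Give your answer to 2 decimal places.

-41.05 °C

°C = 232.1 − 273.15 = -41.05 °C.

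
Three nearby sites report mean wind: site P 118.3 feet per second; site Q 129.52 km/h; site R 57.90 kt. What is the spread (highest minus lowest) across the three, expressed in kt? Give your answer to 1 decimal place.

12.2 kt

site P: 118.3 ft/s = 70.091 kt.
site Q: 129.52 km/h = 69.935 kt.
Spread: 70.091 − 57.900 = 12.2 kt.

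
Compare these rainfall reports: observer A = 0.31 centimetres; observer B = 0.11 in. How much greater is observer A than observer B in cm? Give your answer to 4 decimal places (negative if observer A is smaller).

observer B: 0.11 in = 0.279400 cm.
Difference: 0.310000 − 0.279400 = 0.0306 cm.

0.0306 cm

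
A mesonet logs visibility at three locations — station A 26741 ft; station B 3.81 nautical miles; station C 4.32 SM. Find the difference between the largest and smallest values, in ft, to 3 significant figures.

station B: 3.81 nmi = 23150.00 ft.
station C: 4.32 SM = 22809.60 ft.
Spread: 26741.00 − 22809.60 = 3930 ft.

3930 ft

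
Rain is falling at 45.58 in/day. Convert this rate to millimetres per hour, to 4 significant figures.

48.24 mm/hour

45.58 in/day × 25.4 mm/in × 0.0416667 day/hour = 48.24 mm/hour.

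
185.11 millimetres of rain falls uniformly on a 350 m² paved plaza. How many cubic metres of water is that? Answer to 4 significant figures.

64.79 cubic metres

1 mm over 1 m² is 1 L, so volume = 185.11 × 350 = 64788.5 L = 64.79 m³.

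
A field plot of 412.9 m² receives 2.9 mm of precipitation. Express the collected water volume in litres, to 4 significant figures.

1 mm over 1 m² is 1 L, so volume = 2.9 × 412.9 = 1197.41 L ≈ 1197 L.

1197 litres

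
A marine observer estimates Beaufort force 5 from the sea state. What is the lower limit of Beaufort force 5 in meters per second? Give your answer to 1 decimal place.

8.0 m/s

Beaufort 5 (fresh breeze) spans 8.0–10.7 m/s.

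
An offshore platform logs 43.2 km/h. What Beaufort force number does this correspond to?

Beaufort force 6

43.2 km/h = 12.0 m/s, which is Beaufort 6 (strong breeze, 10.8–13.8 m/s).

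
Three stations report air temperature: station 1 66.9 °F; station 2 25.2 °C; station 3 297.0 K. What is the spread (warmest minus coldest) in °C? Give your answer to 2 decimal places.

station 1: 66.9 °F = 19.389 °C.
station 3: 297.0 K = 23.850 °C.
Spread: 25.200 − 19.389 = 5.811 °C.

5.81 °C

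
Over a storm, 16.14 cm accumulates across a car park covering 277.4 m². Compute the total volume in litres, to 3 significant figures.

Depth: 16.14 cm × 10 = 161.4 mm.
1 mm over 1 m² is 1 L, so volume = 161.4 × 277.4 = 44772.36 L ≈ 44800 L.

44800 litres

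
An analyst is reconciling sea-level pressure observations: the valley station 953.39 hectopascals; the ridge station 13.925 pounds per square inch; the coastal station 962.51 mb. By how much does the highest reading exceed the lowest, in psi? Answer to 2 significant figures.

0.13 psi

the valley station: 953.39 hPa = 13.8278 psi.
the coastal station: 962.51 mb = 13.9600 psi.
Spread: 13.9600 − 13.8278 = 0.13 psi.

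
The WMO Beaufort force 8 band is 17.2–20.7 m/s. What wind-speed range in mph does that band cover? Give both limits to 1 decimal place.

38.5 to 46.3 mph

17.2–20.7 m/s × 2.237 = 38.5–46.3 mph.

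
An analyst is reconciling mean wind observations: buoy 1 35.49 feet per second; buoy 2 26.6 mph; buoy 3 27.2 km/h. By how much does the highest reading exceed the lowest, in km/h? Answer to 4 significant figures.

buoy 1: 35.49 ft/s = 38.9425 km/h.
buoy 2: 26.6 mph = 42.8086 km/h.
Spread: 42.8086 − 27.2000 = 15.61 km/h.

15.61 km/h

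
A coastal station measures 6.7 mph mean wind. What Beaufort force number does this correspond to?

Beaufort force 2

6.7 mph = 3.0 m/s, which is Beaufort 2 (light breeze, 1.6–3.3 m/s).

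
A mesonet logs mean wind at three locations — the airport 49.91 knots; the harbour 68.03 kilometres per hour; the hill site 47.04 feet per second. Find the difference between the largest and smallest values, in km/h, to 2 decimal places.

the airport: 49.91 kt = 92.4333 km/h.
the hill site: 47.04 ft/s = 51.6161 km/h.
Spread: 92.4333 − 51.6161 = 40.82 km/h.

40.82 km/h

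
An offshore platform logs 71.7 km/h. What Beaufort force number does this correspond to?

Beaufort force 8

71.7 km/h = 19.9 m/s, which is Beaufort 8 (gale, 17.2–20.7 m/s).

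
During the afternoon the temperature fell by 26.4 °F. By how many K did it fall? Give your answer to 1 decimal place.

Converting a difference, only the 9/5 scale factor applies: ΔK = 26.4 × 0.5556 = 14.7 K.

14.7 K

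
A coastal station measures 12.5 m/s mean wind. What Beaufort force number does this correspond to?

12.5 m/s lies in the Beaufort 6 band (strong breeze, 10.8–13.8 m/s).

Beaufort force 6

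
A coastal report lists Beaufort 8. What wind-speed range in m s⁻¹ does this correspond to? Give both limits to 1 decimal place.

17.2 to 20.7 m/s

Beaufort 8 (gale) spans 17.2–20.7 m/s.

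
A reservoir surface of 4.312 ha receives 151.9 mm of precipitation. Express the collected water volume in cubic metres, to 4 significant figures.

Area: 4.312 ha = 43120 m².
1 mm over 1 m² is 1 L, so volume = 151.9 × 43120 = 6549928 L = 6550 m³.

6550 cubic metres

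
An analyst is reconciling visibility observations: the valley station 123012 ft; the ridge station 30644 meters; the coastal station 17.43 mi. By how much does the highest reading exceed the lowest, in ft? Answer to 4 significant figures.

30980 ft

the ridge station: 30644 m = 100538.06 ft.
the coastal station: 17.43 SM = 92030.40 ft.
Spread: 123012.00 − 92030.40 = 30980 ft.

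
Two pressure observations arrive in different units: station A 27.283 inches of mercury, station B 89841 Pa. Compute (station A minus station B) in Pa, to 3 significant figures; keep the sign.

station A: 27.283 inHg = 92390.85 Pa.
Difference: 92390.85 − 89841.00 = 2550 Pa.

2550 Pa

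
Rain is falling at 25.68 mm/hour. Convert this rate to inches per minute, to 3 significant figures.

0.0169 in/minute

25.68 mm/hour × 0.0393701 in/mm × 0.0166667 hour/minute = 0.0169 in/minute.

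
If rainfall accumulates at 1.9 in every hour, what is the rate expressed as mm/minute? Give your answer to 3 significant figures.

1.9 in/hour × 25.4 mm/in × 0.0166667 hour/minute = 0.804 mm/minute.

0.804 mm/minute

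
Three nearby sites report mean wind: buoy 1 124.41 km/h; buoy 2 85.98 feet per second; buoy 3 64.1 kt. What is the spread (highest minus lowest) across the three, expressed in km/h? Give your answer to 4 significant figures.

buoy 2: 85.98 ft/s = 94.3441 km/h.
buoy 3: 64.1 kt = 118.7132 km/h.
Spread: 124.4100 − 94.3441 = 30.07 km/h.

30.07 km/h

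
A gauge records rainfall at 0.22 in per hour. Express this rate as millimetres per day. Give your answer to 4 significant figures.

134.1 mm/day

0.22 in/hour × 25.4 mm/in × 24 hour/day = 134.1 mm/day.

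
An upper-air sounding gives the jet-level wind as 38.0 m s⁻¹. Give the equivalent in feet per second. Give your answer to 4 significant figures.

124.7 ft/s

1 m/s = 3.28084 ft/s, so 38.0 × 3.28084 = 124.7 ft/s.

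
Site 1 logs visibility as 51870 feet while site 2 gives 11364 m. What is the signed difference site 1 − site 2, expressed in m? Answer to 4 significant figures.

site 1: 51870 ft = 15809.98 m.
Difference: 15809.98 − 11364.00 = 4446 m.

4446 m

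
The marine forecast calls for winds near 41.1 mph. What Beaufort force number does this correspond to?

41.1 mph = 18.4 m/s, which is Beaufort 8 (gale, 17.2–20.7 m/s).

Beaufort force 8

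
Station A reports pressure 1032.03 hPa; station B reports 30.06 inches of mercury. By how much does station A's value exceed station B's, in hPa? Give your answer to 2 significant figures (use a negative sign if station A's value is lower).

station B: 30.06 inHg = 1017.95 hPa.
Difference: 1032.03 − 1017.95 = 14 hPa.

14 hPa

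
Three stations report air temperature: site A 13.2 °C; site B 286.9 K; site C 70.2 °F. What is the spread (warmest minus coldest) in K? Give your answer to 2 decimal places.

8.02 K

site B: 286.9 K = 13.750 °C.
site C: 70.2 °F = 21.222 °C.
Spread: 21.222 − 13.200 = 8.022 °C.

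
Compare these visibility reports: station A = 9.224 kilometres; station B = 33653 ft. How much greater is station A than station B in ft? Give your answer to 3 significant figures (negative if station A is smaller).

station A: 9.224 km = 30262.47 ft.
Difference: 30262.47 − 33653.00 = -3390 ft.

-3390 ft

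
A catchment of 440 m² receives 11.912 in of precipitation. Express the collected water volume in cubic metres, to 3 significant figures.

Depth: 11.912 in × 25.4 = 302.5648 mm.
1 mm over 1 m² is 1 L, so volume = 302.5648 × 440 = 133128.51 L = 133 m³.

133 cubic metres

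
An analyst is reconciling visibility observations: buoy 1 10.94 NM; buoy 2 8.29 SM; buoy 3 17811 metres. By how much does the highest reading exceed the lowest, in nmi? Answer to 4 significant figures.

buoy 2: 8.29 SM = 7.20381 nmi.
buoy 3: 17811 m = 9.61717 nmi.
Spread: 10.94000 − 7.20381 = 3.736 nmi.

3.736 nmi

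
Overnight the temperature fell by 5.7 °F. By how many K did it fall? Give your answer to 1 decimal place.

A change of 1 °C equals a change of 1.8 °F: ΔK = 5.7 × 0.5556 = 3.2 K.

3.2 K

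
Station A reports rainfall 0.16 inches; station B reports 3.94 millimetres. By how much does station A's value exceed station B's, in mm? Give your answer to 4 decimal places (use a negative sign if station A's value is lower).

station A: 0.16 in = 4.064000 mm.
Difference: 4.064000 − 3.940000 = 0.1240 mm.

0.1240 mm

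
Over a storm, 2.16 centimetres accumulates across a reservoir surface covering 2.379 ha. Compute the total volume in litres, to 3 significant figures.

514000 litres

Depth: 2.16 cm × 10 = 21.6 mm.
Area: 2.379 ha = 23790 m².
1 mm over 1 m² is 1 L, so volume = 21.6 × 23790 = 513864 L ≈ 514000 L.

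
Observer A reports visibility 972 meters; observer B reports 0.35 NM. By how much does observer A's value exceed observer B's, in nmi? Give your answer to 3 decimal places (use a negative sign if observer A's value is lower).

0.175 nmi

observer A: 972 m = 0.52484 nmi.
Difference: 0.52484 − 0.35000 = 0.175 nmi.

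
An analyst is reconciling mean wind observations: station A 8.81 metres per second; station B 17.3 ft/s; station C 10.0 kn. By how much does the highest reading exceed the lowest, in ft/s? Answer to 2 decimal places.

12.03 ft/s

station A: 8.81 m/s = 28.9042 ft/s.
station C: 10.0 kt = 16.8781 ft/s.
Spread: 28.9042 − 16.8781 = 12.03 ft/s.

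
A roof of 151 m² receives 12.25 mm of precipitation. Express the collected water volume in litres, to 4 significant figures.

1850 litres

1 mm over 1 m² is 1 L, so volume = 12.25 × 151 = 1849.75 L ≈ 1850 L.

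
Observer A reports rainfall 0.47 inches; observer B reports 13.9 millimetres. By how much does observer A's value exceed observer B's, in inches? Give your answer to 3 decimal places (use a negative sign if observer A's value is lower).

observer B: 13.9 mm = 0.54724 in.
Difference: 0.47000 − 0.54724 = -0.077 in.

-0.077 in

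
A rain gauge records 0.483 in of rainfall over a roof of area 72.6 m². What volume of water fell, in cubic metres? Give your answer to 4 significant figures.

0.8907 cubic metres

Depth: 0.483 in × 25.4 = 12.2682 mm.
1 mm over 1 m² is 1 L, so volume = 12.2682 × 72.6 = 890.67132 L = 0.8907 m³.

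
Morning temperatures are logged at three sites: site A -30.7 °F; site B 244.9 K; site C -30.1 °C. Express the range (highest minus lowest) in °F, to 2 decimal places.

11.85 °F

site A: -30.7 °F = -34.833 °C.
site B: 244.9 K = -28.250 °C.
Spread: (-28.250) − (-34.833) = 6.583 °C = 11.85 °F.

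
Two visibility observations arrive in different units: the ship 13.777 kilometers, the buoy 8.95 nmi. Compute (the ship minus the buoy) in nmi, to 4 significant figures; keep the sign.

-1.511 nmi

the ship: 13.777 km = 7.43898 nmi.
Difference: 7.43898 − 8.95000 = -1.511 nmi.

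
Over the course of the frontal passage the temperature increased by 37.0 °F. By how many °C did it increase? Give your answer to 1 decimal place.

A change of 1 °C equals a change of 1.8 °F: Δ°C = 37.0 × 0.5556 = 20.6 °C.

20.6 °C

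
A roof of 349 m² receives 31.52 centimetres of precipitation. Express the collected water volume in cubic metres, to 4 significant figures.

110.0 cubic metres

Depth: 31.52 cm × 10 = 315.2 mm.
1 mm over 1 m² is 1 L, so volume = 315.2 × 349 = 110004.8 L = 110.0 m³.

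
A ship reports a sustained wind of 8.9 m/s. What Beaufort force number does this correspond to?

Beaufort force 5

8.9 m/s lies in the Beaufort 5 band (fresh breeze, 8.0–10.7 m/s).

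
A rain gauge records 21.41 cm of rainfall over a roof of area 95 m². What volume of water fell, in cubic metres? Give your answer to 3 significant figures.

20.3 cubic metres

Depth: 21.41 cm × 10 = 214.1 mm.
1 mm over 1 m² is 1 L, so volume = 214.1 × 95 = 20339.5 L = 20.3 m³.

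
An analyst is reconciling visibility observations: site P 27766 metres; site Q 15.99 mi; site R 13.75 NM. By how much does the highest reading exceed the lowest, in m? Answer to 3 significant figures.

2300 m

site Q: 15.99 SM = 25733.41 m.
site R: 13.75 nmi = 25465.00 m.
Spread: 27766.00 − 25465.00 = 2300 m.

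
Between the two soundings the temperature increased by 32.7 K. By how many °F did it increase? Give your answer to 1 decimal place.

A change of 1 °C equals a change of 1.8 °F: Δ°F = 32.7 × 1.8 = 58.9 °F.

58.9 °F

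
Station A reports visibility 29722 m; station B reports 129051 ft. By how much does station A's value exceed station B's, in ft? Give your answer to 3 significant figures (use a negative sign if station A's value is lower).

station A: 29722 m = 97513.12 ft.
Difference: 97513.12 − 129051.00 = -31500 ft.

-31500 ft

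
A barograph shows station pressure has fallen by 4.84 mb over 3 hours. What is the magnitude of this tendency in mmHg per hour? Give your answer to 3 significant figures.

4.84 mb / 3 h × 0.750062 mmHg/mb = 1.21 mmHg/h.

1.21 mmHg per hour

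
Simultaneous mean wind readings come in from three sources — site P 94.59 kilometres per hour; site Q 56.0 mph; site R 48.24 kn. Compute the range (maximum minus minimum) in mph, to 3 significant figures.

3.26 mph

site P: 94.59 km/h = 58.7755 mph.
site R: 48.24 kt = 55.5136 mph.
Spread: 58.7755 − 55.5136 = 3.26 mph.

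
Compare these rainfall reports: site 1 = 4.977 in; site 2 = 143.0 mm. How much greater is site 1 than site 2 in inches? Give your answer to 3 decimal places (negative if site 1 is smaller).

-0.653 in

site 2: 143.0 mm = 5.62992 in.
Difference: 4.97700 − 5.62992 = -0.653 in.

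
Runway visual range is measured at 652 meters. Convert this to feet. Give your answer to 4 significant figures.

2139 ft

1 m = 3.28084 ft, so 652 × 3.28084 = 2139 ft.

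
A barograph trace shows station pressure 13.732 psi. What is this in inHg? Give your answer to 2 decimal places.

1 psi = 2.03602 inHg, so 13.732 × 2.03602 = 27.96 inHg.

27.96 inHg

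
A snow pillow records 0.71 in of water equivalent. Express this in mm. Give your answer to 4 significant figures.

1 in = 25.4 mm, so 0.71 × 25.4 = 18.03 mm.

18.03 mm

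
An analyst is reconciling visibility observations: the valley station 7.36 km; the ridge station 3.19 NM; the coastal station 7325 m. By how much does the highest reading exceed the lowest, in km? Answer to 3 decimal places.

the ridge station: 3.19 nmi = 5.90788 km.
the coastal station: 7325 m = 7.32500 km.
Spread: 7.36000 − 5.90788 = 1.452 km.

1.452 km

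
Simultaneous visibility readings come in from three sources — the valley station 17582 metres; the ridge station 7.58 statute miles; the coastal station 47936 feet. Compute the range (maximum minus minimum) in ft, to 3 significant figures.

17700 ft

the valley station: 17582 m = 57683.73 ft.
the ridge station: 7.58 SM = 40022.40 ft.
Spread: 57683.73 − 40022.40 = 17700 ft.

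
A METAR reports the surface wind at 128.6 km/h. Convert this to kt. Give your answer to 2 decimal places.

1 km/h = 0.539957 kt, so 128.6 × 0.539957 = 69.44 kt.

69.44 kt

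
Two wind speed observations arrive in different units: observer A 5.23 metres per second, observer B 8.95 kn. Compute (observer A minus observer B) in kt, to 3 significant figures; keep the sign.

1.22 kt

observer A: 5.23 m/s = 10.1663 kt.
Difference: 10.1663 − 8.9500 = 1.22 kt.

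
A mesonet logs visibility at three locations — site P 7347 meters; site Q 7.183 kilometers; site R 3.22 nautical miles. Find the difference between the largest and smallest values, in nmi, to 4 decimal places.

site P: 7347 m = 3.967063 nmi.
site Q: 7.183 km = 3.878510 nmi.
Spread: 3.967063 − 3.220000 = 0.7471 nmi.

0.7471 nmi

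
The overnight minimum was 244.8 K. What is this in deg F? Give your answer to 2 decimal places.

-19.03 °F

First to °C: -28.35 °C.
Then to °F: -19.03 °F.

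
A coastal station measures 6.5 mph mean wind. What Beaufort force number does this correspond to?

6.5 mph = 2.9 m/s, which is Beaufort 2 (light breeze, 1.6–3.3 m/s).

Beaufort force 2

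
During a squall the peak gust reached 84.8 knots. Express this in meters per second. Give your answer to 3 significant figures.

1 kt = 0.514444 m/s, so 84.8 × 0.514444 = 43.6 m/s.

43.6 m/s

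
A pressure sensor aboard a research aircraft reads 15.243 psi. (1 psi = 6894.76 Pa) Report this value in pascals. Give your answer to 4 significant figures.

1 psi = 6894.76 Pa, so 15.243 × 6894.76 = 105100 Pa.

105100 Pa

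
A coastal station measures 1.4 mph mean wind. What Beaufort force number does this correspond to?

1.4 mph = 0.6 m/s, which is Beaufort 1 (light air, 0.3–1.5 m/s).

Beaufort force 1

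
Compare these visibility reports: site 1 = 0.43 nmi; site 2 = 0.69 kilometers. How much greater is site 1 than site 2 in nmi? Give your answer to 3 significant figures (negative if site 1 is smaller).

site 2: 0.69 km = 0.372570 nmi.
Difference: 0.430000 − 0.372570 = 0.0574 nmi.

0.0574 nmi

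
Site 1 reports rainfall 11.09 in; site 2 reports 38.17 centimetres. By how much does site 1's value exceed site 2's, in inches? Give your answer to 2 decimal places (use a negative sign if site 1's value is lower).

site 2: 38.17 cm = 15.0276 in.
Difference: 11.0900 − 15.0276 = -3.94 in.

-3.94 in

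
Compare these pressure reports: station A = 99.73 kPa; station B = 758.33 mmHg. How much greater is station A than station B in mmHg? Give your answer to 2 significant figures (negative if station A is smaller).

station A: 99.73 kPa = 748.04 mmHg.
Difference: 748.04 − 758.33 = -10 mmHg.

-10 mmHg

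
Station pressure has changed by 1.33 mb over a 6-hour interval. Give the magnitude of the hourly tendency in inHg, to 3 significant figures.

1.33 mb / 6 h × 0.02953 inHg/mb = 0.00655 inHg/h.

0.00655 inHg per hour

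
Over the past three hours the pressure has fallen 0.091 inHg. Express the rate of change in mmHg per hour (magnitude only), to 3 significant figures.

0.770 mmHg per hour

0.091 inHg / 3 h × 25.4 mmHg/inHg = 0.770 mmHg/h.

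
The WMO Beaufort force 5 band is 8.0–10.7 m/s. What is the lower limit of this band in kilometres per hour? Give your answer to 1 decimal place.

8.0–10.7 m/s × 3.6 = 28.8–38.5 km/h.

28.8 km/h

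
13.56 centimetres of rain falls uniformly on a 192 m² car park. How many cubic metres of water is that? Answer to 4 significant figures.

26.04 cubic metres

Depth: 13.56 cm × 10 = 135.6 mm.
1 mm over 1 m² is 1 L, so volume = 135.6 × 192 = 26035.2 L = 26.04 m³.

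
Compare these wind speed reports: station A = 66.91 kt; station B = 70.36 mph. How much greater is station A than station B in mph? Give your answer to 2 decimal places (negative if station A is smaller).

station A: 66.91 kt = 76.9987 mph.
Difference: 76.9987 − 70.3600 = 6.64 mph.

6.64 mph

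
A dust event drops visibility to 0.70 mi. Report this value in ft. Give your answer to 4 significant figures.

3696 ft

1 SM = 5280 ft, so 0.70 × 5280 = 3696 ft.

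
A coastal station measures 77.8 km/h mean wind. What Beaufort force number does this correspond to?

77.8 km/h = 21.6 m/s, which is Beaufort 9 (strong gale, 20.8–24.4 m/s).

Beaufort force 9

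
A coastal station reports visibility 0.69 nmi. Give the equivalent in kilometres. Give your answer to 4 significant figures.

1.278 km

1 nmi = 1.852 km, so 0.69 × 1.852 = 1.278 km.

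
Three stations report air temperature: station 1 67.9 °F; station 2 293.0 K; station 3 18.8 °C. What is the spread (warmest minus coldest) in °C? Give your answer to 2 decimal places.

station 1: 67.9 °F = 19.944 °C.
station 2: 293.0 K = 19.850 °C.
Spread: 19.944 − 18.800 = 1.144 °C.

1.14 °C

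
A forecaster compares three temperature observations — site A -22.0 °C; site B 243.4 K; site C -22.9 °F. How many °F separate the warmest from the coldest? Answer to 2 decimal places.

site B: 243.4 K = -29.750 °C.
site C: -22.9 °F = -30.500 °C.
Spread: (-22.000) − (-30.500) = 8.500 °C = 15.30 °F.

15.30 °F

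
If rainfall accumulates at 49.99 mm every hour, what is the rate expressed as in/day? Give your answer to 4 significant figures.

47.23 in/day

49.99 mm/hour × 0.0393701 in/mm × 24 hour/day = 47.23 in/day.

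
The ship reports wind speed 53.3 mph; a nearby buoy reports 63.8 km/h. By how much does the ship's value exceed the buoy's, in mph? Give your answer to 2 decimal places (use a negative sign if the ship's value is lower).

13.66 mph

the buoy: 63.8 km/h = 39.6435 mph.
Difference: 53.3000 − 39.6435 = 13.66 mph.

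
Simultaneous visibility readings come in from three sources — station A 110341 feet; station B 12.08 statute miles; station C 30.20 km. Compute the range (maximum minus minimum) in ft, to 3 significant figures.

46600 ft

station B: 12.08 SM = 63782.40 ft.
station C: 30.20 km = 99081.36 ft.
Spread: 110341.00 − 63782.40 = 46600 ft.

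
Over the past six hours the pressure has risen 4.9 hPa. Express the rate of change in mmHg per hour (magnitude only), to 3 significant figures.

4.9 hPa / 6 h × 0.750062 mmHg/hPa = 0.613 mmHg/h.

0.613 mmHg per hour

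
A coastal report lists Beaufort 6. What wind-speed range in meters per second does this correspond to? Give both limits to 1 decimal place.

10.8 to 13.8 m/s

Beaufort 6 (strong breeze) spans 10.8–13.8 m/s.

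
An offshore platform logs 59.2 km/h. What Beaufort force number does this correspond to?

Beaufort force 7

59.2 km/h = 16.4 m/s, which is Beaufort 7 (near gale, 13.9–17.1 m/s).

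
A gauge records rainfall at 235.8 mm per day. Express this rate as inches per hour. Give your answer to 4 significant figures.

235.8 mm/day × 0.0393701 in/mm × 0.0416667 day/hour = 0.3868 in/hour.

0.3868 in/hour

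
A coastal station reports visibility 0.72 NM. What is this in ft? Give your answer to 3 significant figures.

4370 ft

1 nmi = 6076.12 ft, so 0.72 × 6076.12 = 4370 ft.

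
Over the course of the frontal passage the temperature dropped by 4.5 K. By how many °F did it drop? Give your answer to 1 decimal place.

8.1 °F

A change of 1 °C equals a change of 1.8 °F: Δ°F = 4.5 × 1.8 = 8.1 °F.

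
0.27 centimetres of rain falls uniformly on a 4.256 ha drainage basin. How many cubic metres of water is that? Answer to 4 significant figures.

114.9 cubic metres

Depth: 0.27 cm × 10 = 2.7 mm.
Area: 4.256 ha = 42560 m².
1 mm over 1 m² is 1 L, so volume = 2.7 × 42560 = 114912 L = 114.9 m³.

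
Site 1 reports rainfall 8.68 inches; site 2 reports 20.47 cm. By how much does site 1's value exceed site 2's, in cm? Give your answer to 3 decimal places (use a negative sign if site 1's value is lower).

site 1: 8.68 in = 22.04720 cm.
Difference: 22.04720 − 20.47000 = 1.577 cm.

1.577 cm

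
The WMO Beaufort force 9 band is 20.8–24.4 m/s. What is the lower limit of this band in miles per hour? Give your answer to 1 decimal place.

46.5 mph

20.8–24.4 m/s × 2.237 = 46.5–54.6 mph.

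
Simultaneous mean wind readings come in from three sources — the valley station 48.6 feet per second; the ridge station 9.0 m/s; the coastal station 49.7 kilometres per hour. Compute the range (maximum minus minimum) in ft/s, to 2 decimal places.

19.07 ft/s

the ridge station: 9.0 m/s = 29.5276 ft/s.
the coastal station: 49.7 km/h = 45.2938 ft/s.
Spread: 48.6000 − 29.5276 = 19.07 ft/s.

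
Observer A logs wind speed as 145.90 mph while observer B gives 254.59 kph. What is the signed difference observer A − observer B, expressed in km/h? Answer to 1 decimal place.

observer A: 145.90 mph = 234.803 km/h.
Difference: 234.803 − 254.590 = -19.8 km/h.

-19.8 km/h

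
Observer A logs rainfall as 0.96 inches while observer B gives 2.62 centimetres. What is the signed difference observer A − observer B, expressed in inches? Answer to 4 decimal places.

-0.0715 in

observer B: 2.62 cm = 1.031496 in.
Difference: 0.960000 − 1.031496 = -0.0715 in.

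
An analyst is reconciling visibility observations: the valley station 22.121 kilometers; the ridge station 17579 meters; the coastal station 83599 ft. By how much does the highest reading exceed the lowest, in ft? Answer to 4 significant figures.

the valley station: 22.121 km = 72575.46 ft.
the ridge station: 17579 m = 57673.88 ft.
Spread: 83599.00 − 57673.88 = 25930 ft.

25930 ft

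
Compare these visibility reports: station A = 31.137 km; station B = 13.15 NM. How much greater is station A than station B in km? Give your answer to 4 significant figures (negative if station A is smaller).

6.783 km

station B: 13.15 nmi = 24.35380 km.
Difference: 31.13700 − 24.35380 = 6.783 km.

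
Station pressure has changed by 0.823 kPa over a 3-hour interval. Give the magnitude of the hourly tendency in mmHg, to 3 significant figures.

2.06 mmHg per hour

0.823 kPa / 3 h × 7.50062 mmHg/kPa = 2.06 mmHg/h.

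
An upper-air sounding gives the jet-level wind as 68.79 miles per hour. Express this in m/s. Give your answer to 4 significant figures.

1 mph = 0.44704 m/s, so 68.79 × 0.44704 = 30.75 m/s.

30.75 m/s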